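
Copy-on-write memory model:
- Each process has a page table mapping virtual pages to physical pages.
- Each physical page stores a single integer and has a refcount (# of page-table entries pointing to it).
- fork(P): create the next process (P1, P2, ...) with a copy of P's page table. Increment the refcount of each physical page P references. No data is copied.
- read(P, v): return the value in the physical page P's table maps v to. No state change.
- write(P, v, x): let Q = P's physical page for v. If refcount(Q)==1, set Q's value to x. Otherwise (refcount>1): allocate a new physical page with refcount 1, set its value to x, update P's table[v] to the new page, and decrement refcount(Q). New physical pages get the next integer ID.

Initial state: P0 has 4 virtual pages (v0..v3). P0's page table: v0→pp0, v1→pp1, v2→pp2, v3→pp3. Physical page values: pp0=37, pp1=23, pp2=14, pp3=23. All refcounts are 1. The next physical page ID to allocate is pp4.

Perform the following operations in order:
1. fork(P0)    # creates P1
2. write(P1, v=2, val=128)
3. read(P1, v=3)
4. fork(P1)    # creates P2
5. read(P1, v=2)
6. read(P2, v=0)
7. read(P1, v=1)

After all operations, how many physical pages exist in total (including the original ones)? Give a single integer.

Op 1: fork(P0) -> P1. 4 ppages; refcounts: pp0:2 pp1:2 pp2:2 pp3:2
Op 2: write(P1, v2, 128). refcount(pp2)=2>1 -> COPY to pp4. 5 ppages; refcounts: pp0:2 pp1:2 pp2:1 pp3:2 pp4:1
Op 3: read(P1, v3) -> 23. No state change.
Op 4: fork(P1) -> P2. 5 ppages; refcounts: pp0:3 pp1:3 pp2:1 pp3:3 pp4:2
Op 5: read(P1, v2) -> 128. No state change.
Op 6: read(P2, v0) -> 37. No state change.
Op 7: read(P1, v1) -> 23. No state change.

Answer: 5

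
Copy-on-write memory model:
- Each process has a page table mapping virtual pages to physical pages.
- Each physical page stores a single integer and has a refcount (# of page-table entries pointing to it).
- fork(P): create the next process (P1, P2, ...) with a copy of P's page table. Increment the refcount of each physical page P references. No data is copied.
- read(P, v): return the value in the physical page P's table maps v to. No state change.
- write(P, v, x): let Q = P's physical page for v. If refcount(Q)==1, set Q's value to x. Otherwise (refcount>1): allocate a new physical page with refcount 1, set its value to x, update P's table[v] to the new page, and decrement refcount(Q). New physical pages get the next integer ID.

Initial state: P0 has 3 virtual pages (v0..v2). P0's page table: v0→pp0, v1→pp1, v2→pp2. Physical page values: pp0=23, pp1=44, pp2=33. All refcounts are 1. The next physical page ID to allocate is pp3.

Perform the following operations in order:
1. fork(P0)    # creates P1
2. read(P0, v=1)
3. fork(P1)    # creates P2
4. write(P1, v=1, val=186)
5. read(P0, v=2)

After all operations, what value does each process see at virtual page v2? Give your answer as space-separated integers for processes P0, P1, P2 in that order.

Answer: 33 33 33

Derivation:
Op 1: fork(P0) -> P1. 3 ppages; refcounts: pp0:2 pp1:2 pp2:2
Op 2: read(P0, v1) -> 44. No state change.
Op 3: fork(P1) -> P2. 3 ppages; refcounts: pp0:3 pp1:3 pp2:3
Op 4: write(P1, v1, 186). refcount(pp1)=3>1 -> COPY to pp3. 4 ppages; refcounts: pp0:3 pp1:2 pp2:3 pp3:1
Op 5: read(P0, v2) -> 33. No state change.
P0: v2 -> pp2 = 33
P1: v2 -> pp2 = 33
P2: v2 -> pp2 = 33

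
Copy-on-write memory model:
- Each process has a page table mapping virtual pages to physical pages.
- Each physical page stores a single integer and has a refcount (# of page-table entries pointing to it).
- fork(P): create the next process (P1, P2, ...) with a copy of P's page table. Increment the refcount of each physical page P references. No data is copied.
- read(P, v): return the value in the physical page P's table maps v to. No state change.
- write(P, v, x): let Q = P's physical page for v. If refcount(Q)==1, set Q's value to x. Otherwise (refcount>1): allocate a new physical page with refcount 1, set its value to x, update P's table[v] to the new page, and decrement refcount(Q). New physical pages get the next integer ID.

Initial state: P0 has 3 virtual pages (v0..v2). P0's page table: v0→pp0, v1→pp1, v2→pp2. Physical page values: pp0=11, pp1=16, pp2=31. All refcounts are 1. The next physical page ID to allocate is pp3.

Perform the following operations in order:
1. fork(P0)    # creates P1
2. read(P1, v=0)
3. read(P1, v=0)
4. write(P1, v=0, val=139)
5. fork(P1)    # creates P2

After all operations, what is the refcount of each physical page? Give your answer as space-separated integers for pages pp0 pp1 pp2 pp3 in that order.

Op 1: fork(P0) -> P1. 3 ppages; refcounts: pp0:2 pp1:2 pp2:2
Op 2: read(P1, v0) -> 11. No state change.
Op 3: read(P1, v0) -> 11. No state change.
Op 4: write(P1, v0, 139). refcount(pp0)=2>1 -> COPY to pp3. 4 ppages; refcounts: pp0:1 pp1:2 pp2:2 pp3:1
Op 5: fork(P1) -> P2. 4 ppages; refcounts: pp0:1 pp1:3 pp2:3 pp3:2

Answer: 1 3 3 2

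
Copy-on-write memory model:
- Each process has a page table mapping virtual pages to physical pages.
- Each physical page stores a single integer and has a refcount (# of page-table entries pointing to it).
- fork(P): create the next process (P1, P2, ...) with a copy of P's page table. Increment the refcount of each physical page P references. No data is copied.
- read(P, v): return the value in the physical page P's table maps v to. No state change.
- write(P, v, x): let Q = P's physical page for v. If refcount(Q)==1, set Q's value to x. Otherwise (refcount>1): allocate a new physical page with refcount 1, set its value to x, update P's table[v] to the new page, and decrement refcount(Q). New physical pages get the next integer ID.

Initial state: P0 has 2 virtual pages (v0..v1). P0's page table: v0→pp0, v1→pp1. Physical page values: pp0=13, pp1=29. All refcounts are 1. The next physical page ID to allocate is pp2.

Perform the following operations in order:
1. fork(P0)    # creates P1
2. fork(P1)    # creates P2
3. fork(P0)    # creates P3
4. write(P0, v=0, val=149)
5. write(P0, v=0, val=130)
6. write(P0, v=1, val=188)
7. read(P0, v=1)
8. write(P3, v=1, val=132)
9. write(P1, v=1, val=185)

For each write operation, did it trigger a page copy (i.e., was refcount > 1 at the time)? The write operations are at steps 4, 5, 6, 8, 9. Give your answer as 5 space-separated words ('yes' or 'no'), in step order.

Op 1: fork(P0) -> P1. 2 ppages; refcounts: pp0:2 pp1:2
Op 2: fork(P1) -> P2. 2 ppages; refcounts: pp0:3 pp1:3
Op 3: fork(P0) -> P3. 2 ppages; refcounts: pp0:4 pp1:4
Op 4: write(P0, v0, 149). refcount(pp0)=4>1 -> COPY to pp2. 3 ppages; refcounts: pp0:3 pp1:4 pp2:1
Op 5: write(P0, v0, 130). refcount(pp2)=1 -> write in place. 3 ppages; refcounts: pp0:3 pp1:4 pp2:1
Op 6: write(P0, v1, 188). refcount(pp1)=4>1 -> COPY to pp3. 4 ppages; refcounts: pp0:3 pp1:3 pp2:1 pp3:1
Op 7: read(P0, v1) -> 188. No state change.
Op 8: write(P3, v1, 132). refcount(pp1)=3>1 -> COPY to pp4. 5 ppages; refcounts: pp0:3 pp1:2 pp2:1 pp3:1 pp4:1
Op 9: write(P1, v1, 185). refcount(pp1)=2>1 -> COPY to pp5. 6 ppages; refcounts: pp0:3 pp1:1 pp2:1 pp3:1 pp4:1 pp5:1

yes no yes yes yes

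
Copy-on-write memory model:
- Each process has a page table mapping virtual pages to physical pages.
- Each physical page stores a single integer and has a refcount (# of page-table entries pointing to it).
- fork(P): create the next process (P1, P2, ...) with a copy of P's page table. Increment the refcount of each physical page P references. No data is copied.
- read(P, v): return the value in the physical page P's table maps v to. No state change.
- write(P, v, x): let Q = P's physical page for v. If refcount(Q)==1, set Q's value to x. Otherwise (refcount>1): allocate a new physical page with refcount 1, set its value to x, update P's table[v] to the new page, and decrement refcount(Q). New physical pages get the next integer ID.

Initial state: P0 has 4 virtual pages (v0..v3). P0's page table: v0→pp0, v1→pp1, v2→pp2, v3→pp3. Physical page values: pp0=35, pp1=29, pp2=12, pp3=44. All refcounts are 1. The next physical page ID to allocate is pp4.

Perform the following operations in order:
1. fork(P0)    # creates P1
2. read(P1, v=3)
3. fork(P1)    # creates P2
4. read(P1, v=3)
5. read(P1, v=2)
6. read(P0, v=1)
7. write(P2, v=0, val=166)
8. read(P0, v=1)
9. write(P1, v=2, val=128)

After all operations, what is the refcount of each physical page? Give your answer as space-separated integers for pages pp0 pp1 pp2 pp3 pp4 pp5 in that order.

Answer: 2 3 2 3 1 1

Derivation:
Op 1: fork(P0) -> P1. 4 ppages; refcounts: pp0:2 pp1:2 pp2:2 pp3:2
Op 2: read(P1, v3) -> 44. No state change.
Op 3: fork(P1) -> P2. 4 ppages; refcounts: pp0:3 pp1:3 pp2:3 pp3:3
Op 4: read(P1, v3) -> 44. No state change.
Op 5: read(P1, v2) -> 12. No state change.
Op 6: read(P0, v1) -> 29. No state change.
Op 7: write(P2, v0, 166). refcount(pp0)=3>1 -> COPY to pp4. 5 ppages; refcounts: pp0:2 pp1:3 pp2:3 pp3:3 pp4:1
Op 8: read(P0, v1) -> 29. No state change.
Op 9: write(P1, v2, 128). refcount(pp2)=3>1 -> COPY to pp5. 6 ppages; refcounts: pp0:2 pp1:3 pp2:2 pp3:3 pp4:1 pp5:1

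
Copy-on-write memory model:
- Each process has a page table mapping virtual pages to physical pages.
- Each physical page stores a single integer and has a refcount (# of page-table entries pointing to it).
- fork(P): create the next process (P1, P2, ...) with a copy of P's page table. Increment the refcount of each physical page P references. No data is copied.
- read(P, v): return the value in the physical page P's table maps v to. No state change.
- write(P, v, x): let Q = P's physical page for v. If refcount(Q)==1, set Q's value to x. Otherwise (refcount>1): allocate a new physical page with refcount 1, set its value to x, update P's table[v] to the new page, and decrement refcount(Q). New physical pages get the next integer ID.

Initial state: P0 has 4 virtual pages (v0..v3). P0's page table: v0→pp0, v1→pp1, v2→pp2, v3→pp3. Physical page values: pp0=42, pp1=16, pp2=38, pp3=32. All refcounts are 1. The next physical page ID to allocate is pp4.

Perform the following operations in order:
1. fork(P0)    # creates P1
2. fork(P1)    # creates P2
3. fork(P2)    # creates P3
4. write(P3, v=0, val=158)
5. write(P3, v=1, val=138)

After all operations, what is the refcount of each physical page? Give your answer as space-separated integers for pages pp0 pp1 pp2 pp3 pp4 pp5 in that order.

Answer: 3 3 4 4 1 1

Derivation:
Op 1: fork(P0) -> P1. 4 ppages; refcounts: pp0:2 pp1:2 pp2:2 pp3:2
Op 2: fork(P1) -> P2. 4 ppages; refcounts: pp0:3 pp1:3 pp2:3 pp3:3
Op 3: fork(P2) -> P3. 4 ppages; refcounts: pp0:4 pp1:4 pp2:4 pp3:4
Op 4: write(P3, v0, 158). refcount(pp0)=4>1 -> COPY to pp4. 5 ppages; refcounts: pp0:3 pp1:4 pp2:4 pp3:4 pp4:1
Op 5: write(P3, v1, 138). refcount(pp1)=4>1 -> COPY to pp5. 6 ppages; refcounts: pp0:3 pp1:3 pp2:4 pp3:4 pp4:1 pp5:1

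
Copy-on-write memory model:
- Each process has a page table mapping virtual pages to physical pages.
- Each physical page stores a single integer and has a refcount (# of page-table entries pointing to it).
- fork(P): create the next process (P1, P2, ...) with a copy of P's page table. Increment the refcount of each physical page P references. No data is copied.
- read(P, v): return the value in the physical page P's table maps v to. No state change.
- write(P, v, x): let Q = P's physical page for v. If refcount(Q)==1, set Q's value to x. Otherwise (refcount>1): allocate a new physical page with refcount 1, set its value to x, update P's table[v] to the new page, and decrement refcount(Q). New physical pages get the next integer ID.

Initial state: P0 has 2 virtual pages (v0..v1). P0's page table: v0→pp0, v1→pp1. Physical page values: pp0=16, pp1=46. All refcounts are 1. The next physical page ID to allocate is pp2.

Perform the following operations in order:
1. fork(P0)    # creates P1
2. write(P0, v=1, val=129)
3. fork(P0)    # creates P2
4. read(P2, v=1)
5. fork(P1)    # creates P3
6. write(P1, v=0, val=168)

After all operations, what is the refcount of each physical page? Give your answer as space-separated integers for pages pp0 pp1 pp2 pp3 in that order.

Answer: 3 2 2 1

Derivation:
Op 1: fork(P0) -> P1. 2 ppages; refcounts: pp0:2 pp1:2
Op 2: write(P0, v1, 129). refcount(pp1)=2>1 -> COPY to pp2. 3 ppages; refcounts: pp0:2 pp1:1 pp2:1
Op 3: fork(P0) -> P2. 3 ppages; refcounts: pp0:3 pp1:1 pp2:2
Op 4: read(P2, v1) -> 129. No state change.
Op 5: fork(P1) -> P3. 3 ppages; refcounts: pp0:4 pp1:2 pp2:2
Op 6: write(P1, v0, 168). refcount(pp0)=4>1 -> COPY to pp3. 4 ppages; refcounts: pp0:3 pp1:2 pp2:2 pp3:1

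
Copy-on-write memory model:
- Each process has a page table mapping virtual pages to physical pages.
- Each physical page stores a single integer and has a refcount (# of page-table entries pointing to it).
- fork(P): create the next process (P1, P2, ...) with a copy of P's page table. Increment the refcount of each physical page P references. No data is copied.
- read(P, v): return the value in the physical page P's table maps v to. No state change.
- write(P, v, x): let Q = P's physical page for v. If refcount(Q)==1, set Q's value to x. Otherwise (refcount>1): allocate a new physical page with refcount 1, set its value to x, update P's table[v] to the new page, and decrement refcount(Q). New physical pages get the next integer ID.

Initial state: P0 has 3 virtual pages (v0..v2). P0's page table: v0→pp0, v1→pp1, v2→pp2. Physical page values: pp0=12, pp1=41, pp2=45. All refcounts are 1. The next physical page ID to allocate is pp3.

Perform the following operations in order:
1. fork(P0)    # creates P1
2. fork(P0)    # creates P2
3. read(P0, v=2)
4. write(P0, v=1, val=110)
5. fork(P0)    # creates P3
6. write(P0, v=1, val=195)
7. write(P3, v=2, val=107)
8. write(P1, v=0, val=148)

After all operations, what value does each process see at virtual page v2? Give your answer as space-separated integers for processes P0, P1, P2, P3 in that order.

Op 1: fork(P0) -> P1. 3 ppages; refcounts: pp0:2 pp1:2 pp2:2
Op 2: fork(P0) -> P2. 3 ppages; refcounts: pp0:3 pp1:3 pp2:3
Op 3: read(P0, v2) -> 45. No state change.
Op 4: write(P0, v1, 110). refcount(pp1)=3>1 -> COPY to pp3. 4 ppages; refcounts: pp0:3 pp1:2 pp2:3 pp3:1
Op 5: fork(P0) -> P3. 4 ppages; refcounts: pp0:4 pp1:2 pp2:4 pp3:2
Op 6: write(P0, v1, 195). refcount(pp3)=2>1 -> COPY to pp4. 5 ppages; refcounts: pp0:4 pp1:2 pp2:4 pp3:1 pp4:1
Op 7: write(P3, v2, 107). refcount(pp2)=4>1 -> COPY to pp5. 6 ppages; refcounts: pp0:4 pp1:2 pp2:3 pp3:1 pp4:1 pp5:1
Op 8: write(P1, v0, 148). refcount(pp0)=4>1 -> COPY to pp6. 7 ppages; refcounts: pp0:3 pp1:2 pp2:3 pp3:1 pp4:1 pp5:1 pp6:1
P0: v2 -> pp2 = 45
P1: v2 -> pp2 = 45
P2: v2 -> pp2 = 45
P3: v2 -> pp5 = 107

Answer: 45 45 45 107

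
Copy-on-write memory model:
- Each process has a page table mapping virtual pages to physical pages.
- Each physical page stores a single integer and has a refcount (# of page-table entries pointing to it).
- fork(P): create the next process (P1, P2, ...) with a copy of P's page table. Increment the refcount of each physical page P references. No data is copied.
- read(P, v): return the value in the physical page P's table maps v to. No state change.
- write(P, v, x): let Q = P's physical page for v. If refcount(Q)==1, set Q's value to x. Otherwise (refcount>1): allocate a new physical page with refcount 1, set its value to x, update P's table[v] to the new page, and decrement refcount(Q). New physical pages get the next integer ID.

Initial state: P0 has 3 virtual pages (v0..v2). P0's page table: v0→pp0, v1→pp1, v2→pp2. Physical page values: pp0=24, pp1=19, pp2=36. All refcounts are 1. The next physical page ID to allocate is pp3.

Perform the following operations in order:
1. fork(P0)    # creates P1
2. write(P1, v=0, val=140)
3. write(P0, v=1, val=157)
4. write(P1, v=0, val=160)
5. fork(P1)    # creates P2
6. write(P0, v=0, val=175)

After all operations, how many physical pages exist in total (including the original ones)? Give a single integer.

Answer: 5

Derivation:
Op 1: fork(P0) -> P1. 3 ppages; refcounts: pp0:2 pp1:2 pp2:2
Op 2: write(P1, v0, 140). refcount(pp0)=2>1 -> COPY to pp3. 4 ppages; refcounts: pp0:1 pp1:2 pp2:2 pp3:1
Op 3: write(P0, v1, 157). refcount(pp1)=2>1 -> COPY to pp4. 5 ppages; refcounts: pp0:1 pp1:1 pp2:2 pp3:1 pp4:1
Op 4: write(P1, v0, 160). refcount(pp3)=1 -> write in place. 5 ppages; refcounts: pp0:1 pp1:1 pp2:2 pp3:1 pp4:1
Op 5: fork(P1) -> P2. 5 ppages; refcounts: pp0:1 pp1:2 pp2:3 pp3:2 pp4:1
Op 6: write(P0, v0, 175). refcount(pp0)=1 -> write in place. 5 ppages; refcounts: pp0:1 pp1:2 pp2:3 pp3:2 pp4:1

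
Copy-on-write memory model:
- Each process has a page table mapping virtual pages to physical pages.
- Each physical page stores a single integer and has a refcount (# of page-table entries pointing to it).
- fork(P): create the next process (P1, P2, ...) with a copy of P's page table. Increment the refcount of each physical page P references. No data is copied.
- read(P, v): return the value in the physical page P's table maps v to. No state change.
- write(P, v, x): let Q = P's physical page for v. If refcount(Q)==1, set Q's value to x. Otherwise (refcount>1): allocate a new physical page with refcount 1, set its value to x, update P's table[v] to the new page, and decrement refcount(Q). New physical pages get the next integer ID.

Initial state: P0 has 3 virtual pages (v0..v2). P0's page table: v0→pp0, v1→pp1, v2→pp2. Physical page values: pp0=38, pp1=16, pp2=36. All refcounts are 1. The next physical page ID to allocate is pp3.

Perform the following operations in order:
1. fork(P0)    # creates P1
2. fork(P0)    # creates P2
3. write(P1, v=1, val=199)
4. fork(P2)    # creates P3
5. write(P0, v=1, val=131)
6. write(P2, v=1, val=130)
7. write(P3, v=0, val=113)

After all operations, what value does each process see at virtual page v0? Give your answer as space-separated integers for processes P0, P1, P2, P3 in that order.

Op 1: fork(P0) -> P1. 3 ppages; refcounts: pp0:2 pp1:2 pp2:2
Op 2: fork(P0) -> P2. 3 ppages; refcounts: pp0:3 pp1:3 pp2:3
Op 3: write(P1, v1, 199). refcount(pp1)=3>1 -> COPY to pp3. 4 ppages; refcounts: pp0:3 pp1:2 pp2:3 pp3:1
Op 4: fork(P2) -> P3. 4 ppages; refcounts: pp0:4 pp1:3 pp2:4 pp3:1
Op 5: write(P0, v1, 131). refcount(pp1)=3>1 -> COPY to pp4. 5 ppages; refcounts: pp0:4 pp1:2 pp2:4 pp3:1 pp4:1
Op 6: write(P2, v1, 130). refcount(pp1)=2>1 -> COPY to pp5. 6 ppages; refcounts: pp0:4 pp1:1 pp2:4 pp3:1 pp4:1 pp5:1
Op 7: write(P3, v0, 113). refcount(pp0)=4>1 -> COPY to pp6. 7 ppages; refcounts: pp0:3 pp1:1 pp2:4 pp3:1 pp4:1 pp5:1 pp6:1
P0: v0 -> pp0 = 38
P1: v0 -> pp0 = 38
P2: v0 -> pp0 = 38
P3: v0 -> pp6 = 113

Answer: 38 38 38 113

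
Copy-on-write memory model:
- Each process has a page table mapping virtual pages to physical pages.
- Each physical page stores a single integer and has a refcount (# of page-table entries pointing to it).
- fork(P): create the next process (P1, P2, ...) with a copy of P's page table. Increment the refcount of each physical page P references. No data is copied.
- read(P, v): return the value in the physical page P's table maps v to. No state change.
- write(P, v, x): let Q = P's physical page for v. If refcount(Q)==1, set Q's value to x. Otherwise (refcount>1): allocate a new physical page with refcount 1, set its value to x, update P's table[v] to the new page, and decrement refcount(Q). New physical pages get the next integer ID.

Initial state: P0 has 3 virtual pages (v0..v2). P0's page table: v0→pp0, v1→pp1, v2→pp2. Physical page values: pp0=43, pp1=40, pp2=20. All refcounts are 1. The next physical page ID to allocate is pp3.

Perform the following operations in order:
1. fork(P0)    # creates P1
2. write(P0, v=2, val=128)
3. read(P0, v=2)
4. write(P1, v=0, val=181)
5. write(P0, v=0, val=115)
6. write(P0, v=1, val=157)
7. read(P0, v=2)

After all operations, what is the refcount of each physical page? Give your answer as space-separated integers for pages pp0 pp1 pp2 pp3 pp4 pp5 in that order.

Op 1: fork(P0) -> P1. 3 ppages; refcounts: pp0:2 pp1:2 pp2:2
Op 2: write(P0, v2, 128). refcount(pp2)=2>1 -> COPY to pp3. 4 ppages; refcounts: pp0:2 pp1:2 pp2:1 pp3:1
Op 3: read(P0, v2) -> 128. No state change.
Op 4: write(P1, v0, 181). refcount(pp0)=2>1 -> COPY to pp4. 5 ppages; refcounts: pp0:1 pp1:2 pp2:1 pp3:1 pp4:1
Op 5: write(P0, v0, 115). refcount(pp0)=1 -> write in place. 5 ppages; refcounts: pp0:1 pp1:2 pp2:1 pp3:1 pp4:1
Op 6: write(P0, v1, 157). refcount(pp1)=2>1 -> COPY to pp5. 6 ppages; refcounts: pp0:1 pp1:1 pp2:1 pp3:1 pp4:1 pp5:1
Op 7: read(P0, v2) -> 128. No state change.

Answer: 1 1 1 1 1 1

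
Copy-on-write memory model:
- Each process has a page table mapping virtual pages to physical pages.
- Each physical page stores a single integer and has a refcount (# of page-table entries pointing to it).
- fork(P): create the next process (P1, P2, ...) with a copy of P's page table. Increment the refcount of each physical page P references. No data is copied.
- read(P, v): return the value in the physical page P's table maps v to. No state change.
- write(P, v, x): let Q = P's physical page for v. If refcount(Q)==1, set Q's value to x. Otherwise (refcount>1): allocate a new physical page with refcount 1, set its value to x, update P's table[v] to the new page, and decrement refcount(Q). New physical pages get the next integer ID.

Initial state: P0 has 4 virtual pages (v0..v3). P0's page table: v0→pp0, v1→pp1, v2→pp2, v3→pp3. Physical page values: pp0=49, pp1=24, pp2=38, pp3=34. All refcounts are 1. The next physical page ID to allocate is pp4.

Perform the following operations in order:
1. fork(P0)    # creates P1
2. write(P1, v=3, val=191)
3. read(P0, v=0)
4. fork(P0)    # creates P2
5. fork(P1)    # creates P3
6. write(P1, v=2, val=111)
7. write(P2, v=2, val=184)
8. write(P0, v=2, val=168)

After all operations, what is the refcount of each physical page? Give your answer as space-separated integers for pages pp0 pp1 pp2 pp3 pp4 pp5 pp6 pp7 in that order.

Answer: 4 4 1 2 2 1 1 1

Derivation:
Op 1: fork(P0) -> P1. 4 ppages; refcounts: pp0:2 pp1:2 pp2:2 pp3:2
Op 2: write(P1, v3, 191). refcount(pp3)=2>1 -> COPY to pp4. 5 ppages; refcounts: pp0:2 pp1:2 pp2:2 pp3:1 pp4:1
Op 3: read(P0, v0) -> 49. No state change.
Op 4: fork(P0) -> P2. 5 ppages; refcounts: pp0:3 pp1:3 pp2:3 pp3:2 pp4:1
Op 5: fork(P1) -> P3. 5 ppages; refcounts: pp0:4 pp1:4 pp2:4 pp3:2 pp4:2
Op 6: write(P1, v2, 111). refcount(pp2)=4>1 -> COPY to pp5. 6 ppages; refcounts: pp0:4 pp1:4 pp2:3 pp3:2 pp4:2 pp5:1
Op 7: write(P2, v2, 184). refcount(pp2)=3>1 -> COPY to pp6. 7 ppages; refcounts: pp0:4 pp1:4 pp2:2 pp3:2 pp4:2 pp5:1 pp6:1
Op 8: write(P0, v2, 168). refcount(pp2)=2>1 -> COPY to pp7. 8 ppages; refcounts: pp0:4 pp1:4 pp2:1 pp3:2 pp4:2 pp5:1 pp6:1 pp7:1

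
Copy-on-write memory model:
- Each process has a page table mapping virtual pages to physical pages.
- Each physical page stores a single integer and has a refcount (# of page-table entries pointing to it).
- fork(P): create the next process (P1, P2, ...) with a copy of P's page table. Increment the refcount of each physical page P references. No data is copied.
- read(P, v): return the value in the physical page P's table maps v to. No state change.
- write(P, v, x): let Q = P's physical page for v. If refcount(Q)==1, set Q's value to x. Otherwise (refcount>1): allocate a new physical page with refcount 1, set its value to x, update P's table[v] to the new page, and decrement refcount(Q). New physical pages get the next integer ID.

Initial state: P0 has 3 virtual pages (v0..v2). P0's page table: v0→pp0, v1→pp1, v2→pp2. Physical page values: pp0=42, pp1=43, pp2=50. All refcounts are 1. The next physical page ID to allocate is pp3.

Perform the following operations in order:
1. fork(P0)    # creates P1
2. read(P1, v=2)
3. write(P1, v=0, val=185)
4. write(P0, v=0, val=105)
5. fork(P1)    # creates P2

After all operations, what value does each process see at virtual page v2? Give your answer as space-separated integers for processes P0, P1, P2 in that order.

Op 1: fork(P0) -> P1. 3 ppages; refcounts: pp0:2 pp1:2 pp2:2
Op 2: read(P1, v2) -> 50. No state change.
Op 3: write(P1, v0, 185). refcount(pp0)=2>1 -> COPY to pp3. 4 ppages; refcounts: pp0:1 pp1:2 pp2:2 pp3:1
Op 4: write(P0, v0, 105). refcount(pp0)=1 -> write in place. 4 ppages; refcounts: pp0:1 pp1:2 pp2:2 pp3:1
Op 5: fork(P1) -> P2. 4 ppages; refcounts: pp0:1 pp1:3 pp2:3 pp3:2
P0: v2 -> pp2 = 50
P1: v2 -> pp2 = 50
P2: v2 -> pp2 = 50

Answer: 50 50 50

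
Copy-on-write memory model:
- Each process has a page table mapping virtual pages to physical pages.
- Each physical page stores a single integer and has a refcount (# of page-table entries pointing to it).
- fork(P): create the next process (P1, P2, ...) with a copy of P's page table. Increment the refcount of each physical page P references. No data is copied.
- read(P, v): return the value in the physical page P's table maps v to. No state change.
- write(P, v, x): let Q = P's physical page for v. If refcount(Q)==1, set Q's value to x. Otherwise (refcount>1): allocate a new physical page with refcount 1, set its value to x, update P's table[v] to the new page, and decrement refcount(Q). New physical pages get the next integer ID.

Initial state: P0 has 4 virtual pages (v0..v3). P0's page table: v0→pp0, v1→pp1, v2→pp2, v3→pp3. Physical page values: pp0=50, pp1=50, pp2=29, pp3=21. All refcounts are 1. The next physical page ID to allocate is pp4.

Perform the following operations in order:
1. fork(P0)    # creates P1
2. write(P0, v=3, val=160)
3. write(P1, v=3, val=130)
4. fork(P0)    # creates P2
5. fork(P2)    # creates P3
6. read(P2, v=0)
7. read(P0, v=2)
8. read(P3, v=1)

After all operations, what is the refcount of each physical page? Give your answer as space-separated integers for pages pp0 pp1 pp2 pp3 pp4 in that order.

Answer: 4 4 4 1 3

Derivation:
Op 1: fork(P0) -> P1. 4 ppages; refcounts: pp0:2 pp1:2 pp2:2 pp3:2
Op 2: write(P0, v3, 160). refcount(pp3)=2>1 -> COPY to pp4. 5 ppages; refcounts: pp0:2 pp1:2 pp2:2 pp3:1 pp4:1
Op 3: write(P1, v3, 130). refcount(pp3)=1 -> write in place. 5 ppages; refcounts: pp0:2 pp1:2 pp2:2 pp3:1 pp4:1
Op 4: fork(P0) -> P2. 5 ppages; refcounts: pp0:3 pp1:3 pp2:3 pp3:1 pp4:2
Op 5: fork(P2) -> P3. 5 ppages; refcounts: pp0:4 pp1:4 pp2:4 pp3:1 pp4:3
Op 6: read(P2, v0) -> 50. No state change.
Op 7: read(P0, v2) -> 29. No state change.
Op 8: read(P3, v1) -> 50. No state change.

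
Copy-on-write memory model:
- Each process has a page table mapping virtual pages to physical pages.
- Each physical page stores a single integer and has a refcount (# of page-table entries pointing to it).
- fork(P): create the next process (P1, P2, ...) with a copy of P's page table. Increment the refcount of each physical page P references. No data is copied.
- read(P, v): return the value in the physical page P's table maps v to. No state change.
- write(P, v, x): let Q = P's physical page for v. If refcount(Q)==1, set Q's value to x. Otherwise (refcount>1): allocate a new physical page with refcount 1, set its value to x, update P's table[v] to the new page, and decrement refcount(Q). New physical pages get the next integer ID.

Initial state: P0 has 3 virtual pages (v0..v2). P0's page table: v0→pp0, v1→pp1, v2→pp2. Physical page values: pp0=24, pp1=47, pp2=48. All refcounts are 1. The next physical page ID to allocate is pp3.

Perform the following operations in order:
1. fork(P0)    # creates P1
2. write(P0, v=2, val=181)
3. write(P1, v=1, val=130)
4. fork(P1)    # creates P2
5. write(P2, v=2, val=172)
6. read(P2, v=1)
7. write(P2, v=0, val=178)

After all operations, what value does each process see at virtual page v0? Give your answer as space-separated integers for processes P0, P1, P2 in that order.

Answer: 24 24 178

Derivation:
Op 1: fork(P0) -> P1. 3 ppages; refcounts: pp0:2 pp1:2 pp2:2
Op 2: write(P0, v2, 181). refcount(pp2)=2>1 -> COPY to pp3. 4 ppages; refcounts: pp0:2 pp1:2 pp2:1 pp3:1
Op 3: write(P1, v1, 130). refcount(pp1)=2>1 -> COPY to pp4. 5 ppages; refcounts: pp0:2 pp1:1 pp2:1 pp3:1 pp4:1
Op 4: fork(P1) -> P2. 5 ppages; refcounts: pp0:3 pp1:1 pp2:2 pp3:1 pp4:2
Op 5: write(P2, v2, 172). refcount(pp2)=2>1 -> COPY to pp5. 6 ppages; refcounts: pp0:3 pp1:1 pp2:1 pp3:1 pp4:2 pp5:1
Op 6: read(P2, v1) -> 130. No state change.
Op 7: write(P2, v0, 178). refcount(pp0)=3>1 -> COPY to pp6. 7 ppages; refcounts: pp0:2 pp1:1 pp2:1 pp3:1 pp4:2 pp5:1 pp6:1
P0: v0 -> pp0 = 24
P1: v0 -> pp0 = 24
P2: v0 -> pp6 = 178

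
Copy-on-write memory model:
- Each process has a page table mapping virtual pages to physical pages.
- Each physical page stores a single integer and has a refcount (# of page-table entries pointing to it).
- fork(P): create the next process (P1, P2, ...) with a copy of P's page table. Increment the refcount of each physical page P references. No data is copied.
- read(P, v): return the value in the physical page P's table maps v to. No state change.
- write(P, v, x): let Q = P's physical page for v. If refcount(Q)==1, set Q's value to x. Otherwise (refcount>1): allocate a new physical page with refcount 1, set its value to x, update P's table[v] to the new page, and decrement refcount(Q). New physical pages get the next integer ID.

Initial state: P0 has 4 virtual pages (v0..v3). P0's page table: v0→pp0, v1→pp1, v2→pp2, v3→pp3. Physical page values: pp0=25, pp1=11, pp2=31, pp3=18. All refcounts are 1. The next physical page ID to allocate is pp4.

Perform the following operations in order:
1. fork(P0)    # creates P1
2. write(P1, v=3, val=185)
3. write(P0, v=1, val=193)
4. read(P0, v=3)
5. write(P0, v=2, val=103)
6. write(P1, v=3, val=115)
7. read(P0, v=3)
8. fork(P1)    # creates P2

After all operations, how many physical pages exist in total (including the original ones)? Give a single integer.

Op 1: fork(P0) -> P1. 4 ppages; refcounts: pp0:2 pp1:2 pp2:2 pp3:2
Op 2: write(P1, v3, 185). refcount(pp3)=2>1 -> COPY to pp4. 5 ppages; refcounts: pp0:2 pp1:2 pp2:2 pp3:1 pp4:1
Op 3: write(P0, v1, 193). refcount(pp1)=2>1 -> COPY to pp5. 6 ppages; refcounts: pp0:2 pp1:1 pp2:2 pp3:1 pp4:1 pp5:1
Op 4: read(P0, v3) -> 18. No state change.
Op 5: write(P0, v2, 103). refcount(pp2)=2>1 -> COPY to pp6. 7 ppages; refcounts: pp0:2 pp1:1 pp2:1 pp3:1 pp4:1 pp5:1 pp6:1
Op 6: write(P1, v3, 115). refcount(pp4)=1 -> write in place. 7 ppages; refcounts: pp0:2 pp1:1 pp2:1 pp3:1 pp4:1 pp5:1 pp6:1
Op 7: read(P0, v3) -> 18. No state change.
Op 8: fork(P1) -> P2. 7 ppages; refcounts: pp0:3 pp1:2 pp2:2 pp3:1 pp4:2 pp5:1 pp6:1

Answer: 7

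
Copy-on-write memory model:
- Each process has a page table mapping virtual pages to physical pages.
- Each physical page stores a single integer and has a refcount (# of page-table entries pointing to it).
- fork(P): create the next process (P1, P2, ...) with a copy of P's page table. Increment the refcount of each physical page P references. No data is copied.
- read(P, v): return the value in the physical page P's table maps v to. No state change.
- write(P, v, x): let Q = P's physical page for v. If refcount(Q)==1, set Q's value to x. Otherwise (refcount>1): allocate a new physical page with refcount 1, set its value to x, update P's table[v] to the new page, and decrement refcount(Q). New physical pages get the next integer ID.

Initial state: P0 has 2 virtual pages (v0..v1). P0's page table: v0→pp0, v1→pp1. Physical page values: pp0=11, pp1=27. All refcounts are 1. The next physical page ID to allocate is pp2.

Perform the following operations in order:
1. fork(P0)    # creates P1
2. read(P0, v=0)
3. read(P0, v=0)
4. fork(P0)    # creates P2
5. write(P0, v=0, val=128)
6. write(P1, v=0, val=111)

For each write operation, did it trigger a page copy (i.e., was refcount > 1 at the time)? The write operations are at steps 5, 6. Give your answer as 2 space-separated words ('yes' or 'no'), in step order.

Op 1: fork(P0) -> P1. 2 ppages; refcounts: pp0:2 pp1:2
Op 2: read(P0, v0) -> 11. No state change.
Op 3: read(P0, v0) -> 11. No state change.
Op 4: fork(P0) -> P2. 2 ppages; refcounts: pp0:3 pp1:3
Op 5: write(P0, v0, 128). refcount(pp0)=3>1 -> COPY to pp2. 3 ppages; refcounts: pp0:2 pp1:3 pp2:1
Op 6: write(P1, v0, 111). refcount(pp0)=2>1 -> COPY to pp3. 4 ppages; refcounts: pp0:1 pp1:3 pp2:1 pp3:1

yes yes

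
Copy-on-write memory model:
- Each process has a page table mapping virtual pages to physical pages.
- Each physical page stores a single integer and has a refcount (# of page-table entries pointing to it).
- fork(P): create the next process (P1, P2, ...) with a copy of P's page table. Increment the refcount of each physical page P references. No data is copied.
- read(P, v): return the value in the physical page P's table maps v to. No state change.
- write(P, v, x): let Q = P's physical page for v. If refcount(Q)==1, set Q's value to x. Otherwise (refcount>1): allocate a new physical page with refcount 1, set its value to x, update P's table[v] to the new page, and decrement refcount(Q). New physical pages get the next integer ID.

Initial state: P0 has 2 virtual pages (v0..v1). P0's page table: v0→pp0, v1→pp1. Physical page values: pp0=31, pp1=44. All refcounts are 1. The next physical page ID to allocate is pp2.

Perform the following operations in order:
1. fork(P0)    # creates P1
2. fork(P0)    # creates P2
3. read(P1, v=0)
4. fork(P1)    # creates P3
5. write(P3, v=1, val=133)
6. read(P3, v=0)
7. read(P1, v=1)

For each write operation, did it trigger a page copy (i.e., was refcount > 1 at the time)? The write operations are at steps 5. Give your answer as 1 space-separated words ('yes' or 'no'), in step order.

Op 1: fork(P0) -> P1. 2 ppages; refcounts: pp0:2 pp1:2
Op 2: fork(P0) -> P2. 2 ppages; refcounts: pp0:3 pp1:3
Op 3: read(P1, v0) -> 31. No state change.
Op 4: fork(P1) -> P3. 2 ppages; refcounts: pp0:4 pp1:4
Op 5: write(P3, v1, 133). refcount(pp1)=4>1 -> COPY to pp2. 3 ppages; refcounts: pp0:4 pp1:3 pp2:1
Op 6: read(P3, v0) -> 31. No state change.
Op 7: read(P1, v1) -> 44. No state change.

yes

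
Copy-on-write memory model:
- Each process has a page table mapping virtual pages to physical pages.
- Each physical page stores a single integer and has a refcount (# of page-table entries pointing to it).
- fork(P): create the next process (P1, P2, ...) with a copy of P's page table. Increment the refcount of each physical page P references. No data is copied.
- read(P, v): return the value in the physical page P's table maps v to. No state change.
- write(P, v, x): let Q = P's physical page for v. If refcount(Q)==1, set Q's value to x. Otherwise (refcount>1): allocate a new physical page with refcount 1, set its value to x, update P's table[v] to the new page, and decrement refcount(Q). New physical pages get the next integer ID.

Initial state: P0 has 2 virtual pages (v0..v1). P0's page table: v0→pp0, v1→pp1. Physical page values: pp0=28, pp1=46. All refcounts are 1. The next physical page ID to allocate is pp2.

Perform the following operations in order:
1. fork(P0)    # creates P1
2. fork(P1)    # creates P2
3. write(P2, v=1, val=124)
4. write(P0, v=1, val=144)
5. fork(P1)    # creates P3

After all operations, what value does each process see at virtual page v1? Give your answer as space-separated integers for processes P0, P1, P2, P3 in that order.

Answer: 144 46 124 46

Derivation:
Op 1: fork(P0) -> P1. 2 ppages; refcounts: pp0:2 pp1:2
Op 2: fork(P1) -> P2. 2 ppages; refcounts: pp0:3 pp1:3
Op 3: write(P2, v1, 124). refcount(pp1)=3>1 -> COPY to pp2. 3 ppages; refcounts: pp0:3 pp1:2 pp2:1
Op 4: write(P0, v1, 144). refcount(pp1)=2>1 -> COPY to pp3. 4 ppages; refcounts: pp0:3 pp1:1 pp2:1 pp3:1
Op 5: fork(P1) -> P3. 4 ppages; refcounts: pp0:4 pp1:2 pp2:1 pp3:1
P0: v1 -> pp3 = 144
P1: v1 -> pp1 = 46
P2: v1 -> pp2 = 124
P3: v1 -> pp1 = 46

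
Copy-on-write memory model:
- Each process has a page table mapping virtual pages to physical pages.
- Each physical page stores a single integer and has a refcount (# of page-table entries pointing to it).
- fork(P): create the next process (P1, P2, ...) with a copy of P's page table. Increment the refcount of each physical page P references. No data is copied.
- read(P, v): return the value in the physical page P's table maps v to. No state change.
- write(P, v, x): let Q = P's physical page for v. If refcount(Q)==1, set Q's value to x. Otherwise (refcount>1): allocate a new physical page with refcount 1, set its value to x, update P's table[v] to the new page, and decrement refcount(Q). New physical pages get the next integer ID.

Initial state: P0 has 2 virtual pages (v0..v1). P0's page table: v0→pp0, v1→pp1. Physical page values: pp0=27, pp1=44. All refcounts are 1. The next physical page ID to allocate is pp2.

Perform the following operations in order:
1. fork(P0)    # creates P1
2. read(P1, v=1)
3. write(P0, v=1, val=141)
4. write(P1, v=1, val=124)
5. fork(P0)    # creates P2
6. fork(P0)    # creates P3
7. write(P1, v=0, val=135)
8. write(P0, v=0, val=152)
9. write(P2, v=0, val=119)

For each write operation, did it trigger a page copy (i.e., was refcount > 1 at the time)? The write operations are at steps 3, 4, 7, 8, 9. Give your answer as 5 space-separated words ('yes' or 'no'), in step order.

Op 1: fork(P0) -> P1. 2 ppages; refcounts: pp0:2 pp1:2
Op 2: read(P1, v1) -> 44. No state change.
Op 3: write(P0, v1, 141). refcount(pp1)=2>1 -> COPY to pp2. 3 ppages; refcounts: pp0:2 pp1:1 pp2:1
Op 4: write(P1, v1, 124). refcount(pp1)=1 -> write in place. 3 ppages; refcounts: pp0:2 pp1:1 pp2:1
Op 5: fork(P0) -> P2. 3 ppages; refcounts: pp0:3 pp1:1 pp2:2
Op 6: fork(P0) -> P3. 3 ppages; refcounts: pp0:4 pp1:1 pp2:3
Op 7: write(P1, v0, 135). refcount(pp0)=4>1 -> COPY to pp3. 4 ppages; refcounts: pp0:3 pp1:1 pp2:3 pp3:1
Op 8: write(P0, v0, 152). refcount(pp0)=3>1 -> COPY to pp4. 5 ppages; refcounts: pp0:2 pp1:1 pp2:3 pp3:1 pp4:1
Op 9: write(P2, v0, 119). refcount(pp0)=2>1 -> COPY to pp5. 6 ppages; refcounts: pp0:1 pp1:1 pp2:3 pp3:1 pp4:1 pp5:1

yes no yes yes yes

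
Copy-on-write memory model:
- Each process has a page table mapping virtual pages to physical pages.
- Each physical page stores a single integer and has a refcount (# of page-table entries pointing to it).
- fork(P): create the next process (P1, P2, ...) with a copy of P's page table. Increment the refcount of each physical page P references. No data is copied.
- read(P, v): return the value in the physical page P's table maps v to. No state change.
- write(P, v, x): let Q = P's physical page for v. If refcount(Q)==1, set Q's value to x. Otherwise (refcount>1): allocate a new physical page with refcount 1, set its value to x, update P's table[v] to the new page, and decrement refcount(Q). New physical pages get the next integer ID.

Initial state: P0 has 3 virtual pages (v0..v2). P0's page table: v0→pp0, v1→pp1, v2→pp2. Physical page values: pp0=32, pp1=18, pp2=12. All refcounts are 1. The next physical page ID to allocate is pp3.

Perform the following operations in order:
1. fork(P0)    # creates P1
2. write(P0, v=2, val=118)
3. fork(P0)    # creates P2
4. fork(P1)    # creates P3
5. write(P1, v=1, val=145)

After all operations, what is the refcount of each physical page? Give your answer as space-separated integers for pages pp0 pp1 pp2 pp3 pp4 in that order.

Op 1: fork(P0) -> P1. 3 ppages; refcounts: pp0:2 pp1:2 pp2:2
Op 2: write(P0, v2, 118). refcount(pp2)=2>1 -> COPY to pp3. 4 ppages; refcounts: pp0:2 pp1:2 pp2:1 pp3:1
Op 3: fork(P0) -> P2. 4 ppages; refcounts: pp0:3 pp1:3 pp2:1 pp3:2
Op 4: fork(P1) -> P3. 4 ppages; refcounts: pp0:4 pp1:4 pp2:2 pp3:2
Op 5: write(P1, v1, 145). refcount(pp1)=4>1 -> COPY to pp4. 5 ppages; refcounts: pp0:4 pp1:3 pp2:2 pp3:2 pp4:1

Answer: 4 3 2 2 1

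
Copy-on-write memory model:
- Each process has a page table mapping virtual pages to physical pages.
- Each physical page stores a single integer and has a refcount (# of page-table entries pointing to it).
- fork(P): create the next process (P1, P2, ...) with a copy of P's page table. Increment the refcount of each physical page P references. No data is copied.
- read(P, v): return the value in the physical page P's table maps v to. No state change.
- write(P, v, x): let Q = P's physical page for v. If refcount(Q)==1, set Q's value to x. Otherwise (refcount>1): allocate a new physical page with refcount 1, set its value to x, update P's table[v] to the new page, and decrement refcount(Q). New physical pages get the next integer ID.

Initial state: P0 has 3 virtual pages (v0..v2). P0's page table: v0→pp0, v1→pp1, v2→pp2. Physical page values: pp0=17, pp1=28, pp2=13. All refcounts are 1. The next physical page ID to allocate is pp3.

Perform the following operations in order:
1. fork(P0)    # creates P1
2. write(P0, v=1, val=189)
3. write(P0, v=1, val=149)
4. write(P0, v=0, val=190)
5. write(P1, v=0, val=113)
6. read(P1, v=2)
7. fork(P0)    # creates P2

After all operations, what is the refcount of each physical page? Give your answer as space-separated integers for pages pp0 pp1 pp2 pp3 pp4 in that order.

Answer: 1 1 3 2 2

Derivation:
Op 1: fork(P0) -> P1. 3 ppages; refcounts: pp0:2 pp1:2 pp2:2
Op 2: write(P0, v1, 189). refcount(pp1)=2>1 -> COPY to pp3. 4 ppages; refcounts: pp0:2 pp1:1 pp2:2 pp3:1
Op 3: write(P0, v1, 149). refcount(pp3)=1 -> write in place. 4 ppages; refcounts: pp0:2 pp1:1 pp2:2 pp3:1
Op 4: write(P0, v0, 190). refcount(pp0)=2>1 -> COPY to pp4. 5 ppages; refcounts: pp0:1 pp1:1 pp2:2 pp3:1 pp4:1
Op 5: write(P1, v0, 113). refcount(pp0)=1 -> write in place. 5 ppages; refcounts: pp0:1 pp1:1 pp2:2 pp3:1 pp4:1
Op 6: read(P1, v2) -> 13. No state change.
Op 7: fork(P0) -> P2. 5 ppages; refcounts: pp0:1 pp1:1 pp2:3 pp3:2 pp4:2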